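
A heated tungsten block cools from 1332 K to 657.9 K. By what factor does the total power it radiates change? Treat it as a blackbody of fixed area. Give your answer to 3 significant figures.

P ∝ T⁴, so P₂/P₁ = (T₂/T₁)⁴ = (657.9/1332)⁴ = (0.493919)⁴ = 0.0595.

P₂/P₁ ≈ 0.0595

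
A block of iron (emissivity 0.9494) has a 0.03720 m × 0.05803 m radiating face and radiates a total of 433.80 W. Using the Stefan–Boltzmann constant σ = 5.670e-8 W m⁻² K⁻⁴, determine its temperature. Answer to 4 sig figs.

Area A = 0.03720 × 0.05803 = 2.15872×10⁻³ m².
P = εσAT⁴ ⇒ T = (P/(εσA))^(1/4) = (433.80/(0.9494×5.670×10⁻⁸×2.15872×10⁻³))^(1/4) = 1390 K.

T ≈ 1390 K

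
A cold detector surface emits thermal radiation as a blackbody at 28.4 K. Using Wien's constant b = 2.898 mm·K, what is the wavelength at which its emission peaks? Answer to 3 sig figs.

λ_max ≈ 102 μm

Wien's displacement law: λ_max = b/T = (2.898×10⁻³ m·K)/(28.4 K) = 1.020×10⁻⁴ m.
That is 102 μm, in the infrared range.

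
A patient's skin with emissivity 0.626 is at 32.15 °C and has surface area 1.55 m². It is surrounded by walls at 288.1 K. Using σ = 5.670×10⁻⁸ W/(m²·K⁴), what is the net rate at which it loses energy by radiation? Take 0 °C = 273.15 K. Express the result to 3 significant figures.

T = 32.15 °C + 273.15 = 305.30 K.
Area A = 1.55 m².
Net radiated power P_net = εσA(T⁴ − T₀⁴) = 0.626×5.670×10⁻⁸×1.55×(305.30⁴ − 288.1⁴).
T⁴ − T₀⁴ = 8.68775×10⁹ − 6.88927×10⁹ = 1.79848×10⁹ K⁴, so P_net = 98.9 W.

Net loss ≈ 98.9 W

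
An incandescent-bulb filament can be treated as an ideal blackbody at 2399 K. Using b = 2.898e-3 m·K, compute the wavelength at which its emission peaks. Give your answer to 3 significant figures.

Wien's displacement law: λ_max = b/T = (2.898×10⁻³ m·K)/(2399 K) = 1.208×10⁻⁶ m.
That is 1.21×10³ nm, in the infrared range.

λ_max ≈ 1.21×10³ nm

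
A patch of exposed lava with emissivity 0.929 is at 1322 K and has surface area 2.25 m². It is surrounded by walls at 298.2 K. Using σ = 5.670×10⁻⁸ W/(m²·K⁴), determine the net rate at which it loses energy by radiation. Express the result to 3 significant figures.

Net loss ≈ 3.61×10⁵ W

Area A = 2.25 m².
Net radiated power P_net = εσA(T⁴ − T₀⁴) = 0.929×5.670×10⁻⁸×2.25×(1322⁴ − 298.2⁴).
T⁴ − T₀⁴ = 3.05440×10¹² − 7.90734×10⁹ = 3.04649×10¹² K⁴, so P_net = 3.61×10⁵ W.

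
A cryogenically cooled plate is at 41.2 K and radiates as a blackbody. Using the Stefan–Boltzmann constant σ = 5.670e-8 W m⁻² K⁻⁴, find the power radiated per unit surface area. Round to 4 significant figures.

Stefan–Boltzmann: I = σT⁴ = 5.670×10⁻⁸ × (41.2)⁴ = 0.1634 W/m².

I ≈ 0.1634 W/m²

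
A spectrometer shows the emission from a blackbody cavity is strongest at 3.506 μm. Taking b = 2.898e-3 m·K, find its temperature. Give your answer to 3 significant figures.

T ≈ 827 K

Wien's law gives T = b/λ_max = (2.898×10⁻³ m·K)/(3.506×10⁻⁶ m) = 827 K.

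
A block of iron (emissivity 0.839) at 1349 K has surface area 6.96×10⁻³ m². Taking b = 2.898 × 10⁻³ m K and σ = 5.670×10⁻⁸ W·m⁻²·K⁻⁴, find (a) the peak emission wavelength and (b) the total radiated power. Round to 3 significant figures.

(a) λ_max = b/T = 2.898×10⁻³/1349 = 2.148×10⁻⁶ m = 2.15 μm.
Area A = 6.96×10⁻³ m².
(b) P = εσAT⁴ = 0.839×5.670×10⁻⁸×6.96×10⁻³×(1349)⁴ = 1.10×10³ W.

λ_max ≈ 2.15 μm; P ≈ 1.10×10³ W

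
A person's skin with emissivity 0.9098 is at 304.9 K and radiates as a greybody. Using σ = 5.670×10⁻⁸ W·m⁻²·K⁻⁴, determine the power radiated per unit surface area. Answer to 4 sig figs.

Stefan–Boltzmann: I = εσT⁴ = 0.9098 × 5.670×10⁻⁸ × (304.9)⁴ = 445.8 W/m².

I ≈ 445.8 W/m²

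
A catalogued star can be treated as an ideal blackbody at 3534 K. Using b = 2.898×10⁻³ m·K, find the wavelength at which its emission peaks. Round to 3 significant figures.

λ_max ≈ 0.820 μm

Wien's displacement law: λ_max = b/T = (2.898×10⁻³ m·K)/(3534 K) = 8.200×10⁻⁷ m.
That is 0.820 μm, in the infrared range.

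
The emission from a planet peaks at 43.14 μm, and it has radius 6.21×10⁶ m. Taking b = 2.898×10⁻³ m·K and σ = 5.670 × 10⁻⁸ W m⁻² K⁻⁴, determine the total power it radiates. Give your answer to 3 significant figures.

Wien's law: T = b/λ_max = 2.898×10⁻³/4.314×10⁻⁵ = 67.1766 K.
Surface area A = 4πR² = 4π(6.21×10⁶ m)² = 4.84611×10¹⁴ m².
Then P = σAT⁴ = 5.670×10⁻⁸×4.84611×10¹⁴×(67.1766)⁴ = 5.60×10¹⁴ W.

P ≈ 5.60×10¹⁴ W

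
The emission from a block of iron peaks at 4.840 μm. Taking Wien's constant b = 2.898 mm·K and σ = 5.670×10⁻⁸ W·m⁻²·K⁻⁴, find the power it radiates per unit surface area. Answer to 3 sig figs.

I ≈ 7.29×10³ W/m²

Wien's law: T = b/λ_max = 2.898×10⁻³/4.840×10⁻⁶ = 598.760 K.
Then I = σT⁴ = 5.670×10⁻⁸×(598.760)⁴ = 7.29×10³ W/m².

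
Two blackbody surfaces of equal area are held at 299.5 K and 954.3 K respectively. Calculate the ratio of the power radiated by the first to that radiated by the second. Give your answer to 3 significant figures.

P₁/P₂ ≈ 9.70×10⁻³

With equal areas, P₁/P₂ = (T₁/T₂)⁴ = (299.5/954.3)⁴ = 9.70×10⁻³.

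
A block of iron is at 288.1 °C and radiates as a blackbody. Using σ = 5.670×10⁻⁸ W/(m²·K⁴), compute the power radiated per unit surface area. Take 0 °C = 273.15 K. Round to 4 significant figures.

T = 288.1 °C + 273.15 = 561.25 K.
Stefan–Boltzmann: I = σT⁴ = 5.670×10⁻⁸ × (561.25)⁴ = 5626 W/m².

I ≈ 5626 W/m²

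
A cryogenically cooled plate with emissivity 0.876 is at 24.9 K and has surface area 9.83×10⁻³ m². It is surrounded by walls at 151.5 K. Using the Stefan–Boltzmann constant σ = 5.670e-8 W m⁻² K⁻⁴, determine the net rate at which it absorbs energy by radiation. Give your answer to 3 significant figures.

Net gain ≈ 0.257 W

Area A = 9.83×10⁻³ m².
Net radiated power P_net = εσA(T⁴ − T₀⁴) = 0.876×5.670×10⁻⁸×9.83×10⁻³×(24.9⁴ − 151.5⁴).
T⁴ − T₀⁴ = 3.84412×10⁵ − 5.26806×10⁸ = -5.26422×10⁸ K⁴, so P_net = -0.257 W — negative, meaning a net gain of 0.257 W.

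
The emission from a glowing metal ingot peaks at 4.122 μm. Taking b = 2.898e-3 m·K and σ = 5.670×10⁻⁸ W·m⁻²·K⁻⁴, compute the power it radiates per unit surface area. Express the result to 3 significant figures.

I ≈ 1.39×10⁴ W/m²

Wien's law: T = b/λ_max = 2.898×10⁻³/4.122×10⁻⁶ = 703.057 K.
Then I = σT⁴ = 5.670×10⁻⁸×(703.057)⁴ = 1.39×10⁴ W/m².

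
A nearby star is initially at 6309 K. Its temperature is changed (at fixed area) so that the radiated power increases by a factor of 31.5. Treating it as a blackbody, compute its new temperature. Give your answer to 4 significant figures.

P ∝ T⁴, so T₂/T₁ = (P₂/P₁)^(1/4) = (31.5)^(1/4) = 2.36907.
T₂ = 6309 × 2.36907 = 1.495×10⁴ K.

T₂ ≈ 1.495×10⁴ K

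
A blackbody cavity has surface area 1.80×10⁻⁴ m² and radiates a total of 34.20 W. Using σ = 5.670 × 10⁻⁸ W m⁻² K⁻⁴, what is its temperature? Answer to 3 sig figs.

Area A = 1.80×10⁻⁴ m².
P = σAT⁴ ⇒ T = (P/(σA))^(1/4) = (34.20/(5.670×10⁻⁸×1.80×10⁻⁴))^(1/4) = 1.35×10³ K.

T ≈ 1.35×10³ K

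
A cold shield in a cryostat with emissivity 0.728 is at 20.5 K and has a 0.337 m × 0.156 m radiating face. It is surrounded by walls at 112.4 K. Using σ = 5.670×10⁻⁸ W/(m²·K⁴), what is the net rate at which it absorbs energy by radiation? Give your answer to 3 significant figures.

Net gain ≈ 0.346 W

Area A = 0.337 × 0.156 = 0.052572 m².
Net radiated power P_net = εσA(T⁴ − T₀⁴) = 0.728×5.670×10⁻⁸×0.052572×(20.5⁴ − 112.4⁴).
T⁴ − T₀⁴ = 1.76610×10⁵ − 1.59612×10⁸ = -1.59435×10⁸ K⁴, so P_net = -0.346 W — negative, meaning a net gain of 0.346 W.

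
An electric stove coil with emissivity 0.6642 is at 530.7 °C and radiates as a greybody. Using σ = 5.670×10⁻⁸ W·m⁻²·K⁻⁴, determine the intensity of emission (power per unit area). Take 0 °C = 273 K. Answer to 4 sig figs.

T = 530.7 °C + 273 = 803.7 K.
Stefan–Boltzmann: I = εσT⁴ = 0.6642 × 5.670×10⁻⁸ × (803.7)⁴ = 1.571×10⁴ W/m².

I ≈ 1.571×10⁴ W/m²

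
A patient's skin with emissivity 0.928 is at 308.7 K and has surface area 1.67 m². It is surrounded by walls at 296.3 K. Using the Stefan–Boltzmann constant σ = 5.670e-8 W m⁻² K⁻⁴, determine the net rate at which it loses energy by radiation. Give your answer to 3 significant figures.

Net loss ≈ 121 W

Area A = 1.67 m².
Net radiated power P_net = εσA(T⁴ − T₀⁴) = 0.928×5.670×10⁻⁸×1.67×(308.7⁴ − 296.3⁴).
T⁴ − T₀⁴ = 9.08127×10⁹ − 7.70773×10⁹ = 1.37354×10⁹ K⁴, so P_net = 121 W.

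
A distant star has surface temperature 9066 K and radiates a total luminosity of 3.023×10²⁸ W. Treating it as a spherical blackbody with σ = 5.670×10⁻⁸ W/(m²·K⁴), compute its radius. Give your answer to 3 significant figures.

R ≈ 2.51×10⁹ m

L = 4πR²σT⁴ ⇒ R = √(L/(4πσT⁴)).
σT⁴ = 3.83042×10⁸ W/m², so R = √(3.023×10²⁸/(4π×3.83042×10⁸)) = 2.51×10⁹ m.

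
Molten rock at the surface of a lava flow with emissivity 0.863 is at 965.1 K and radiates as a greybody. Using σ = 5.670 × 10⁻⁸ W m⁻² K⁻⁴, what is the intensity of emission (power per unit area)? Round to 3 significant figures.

I ≈ 4.25×10⁴ W/m²

Stefan–Boltzmann: I = εσT⁴ = 0.863 × 5.670×10⁻⁸ × (965.1)⁴ = 4.25×10⁴ W/m².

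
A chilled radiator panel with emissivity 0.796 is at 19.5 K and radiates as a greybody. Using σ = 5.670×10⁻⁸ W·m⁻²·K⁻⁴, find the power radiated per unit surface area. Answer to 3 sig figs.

I ≈ 6.53×10⁻³ W/m²

Stefan–Boltzmann: I = εσT⁴ = 0.796 × 5.670×10⁻⁸ × (19.5)⁴ = 6.53×10⁻³ W/m².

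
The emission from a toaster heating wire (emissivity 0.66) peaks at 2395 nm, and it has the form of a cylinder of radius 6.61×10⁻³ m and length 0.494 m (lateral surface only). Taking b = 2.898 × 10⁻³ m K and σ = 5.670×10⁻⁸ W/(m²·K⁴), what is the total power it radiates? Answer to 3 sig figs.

Wien's law: T = b/λ_max = 2.898×10⁻³/2.395×10⁻⁶ = 1210.02 K.
Lateral area A = 2πrL = 2π×6.61×10⁻³×0.494 = 0.0205167 m².
Then P = εσAT⁴ = 0.66×5.670×10⁻⁸×0.0205167×(1210.02)⁴ = 1.65×10³ W.

P ≈ 1.65×10³ W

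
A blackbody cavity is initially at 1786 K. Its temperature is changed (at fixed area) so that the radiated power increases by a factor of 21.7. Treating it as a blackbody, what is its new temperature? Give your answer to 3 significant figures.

T₂ ≈ 3.85×10³ K

P ∝ T⁴, so T₂/T₁ = (P₂/P₁)^(1/4) = (21.7)^(1/4) = 2.15832.
T₂ = 1786 × 2.15832 = 3.85×10³ K.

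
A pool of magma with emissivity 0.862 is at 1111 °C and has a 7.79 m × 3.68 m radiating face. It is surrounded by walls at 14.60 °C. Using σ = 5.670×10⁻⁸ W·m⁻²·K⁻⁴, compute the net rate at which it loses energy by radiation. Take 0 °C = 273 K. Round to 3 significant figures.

Net loss ≈ 5.13×10⁶ W

T = 1111 °C + 273 = 1384 K.
Surroundings: T = 14.60 °C + 273 = 287.60 K.
Area A = 7.79 × 3.68 = 28.6672 m².
Net radiated power P_net = εσA(T⁴ − T₀⁴) = 0.862×5.670×10⁻⁸×28.6672×(1384⁴ − 287.60⁴).
T⁴ − T₀⁴ = 3.66897×10¹² − 6.84157×10⁹ = 3.66213×10¹² K⁴, so P_net = 5.13×10⁶ W.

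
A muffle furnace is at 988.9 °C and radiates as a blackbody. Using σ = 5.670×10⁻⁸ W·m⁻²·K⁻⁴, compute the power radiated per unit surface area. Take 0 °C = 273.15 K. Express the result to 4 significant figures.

I ≈ 1.438×10⁵ W/m²

T = 988.9 °C + 273.15 = 1262.05 K.
Stefan–Boltzmann: I = σT⁴ = 5.670×10⁻⁸ × (1262.05)⁴ = 1.438×10⁵ W/m².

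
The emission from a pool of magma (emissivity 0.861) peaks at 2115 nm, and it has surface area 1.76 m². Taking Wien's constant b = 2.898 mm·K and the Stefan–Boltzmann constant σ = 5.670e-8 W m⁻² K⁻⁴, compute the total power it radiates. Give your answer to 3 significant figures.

Wien's law: T = b/λ_max = 2.898×10⁻³/2.115×10⁻⁶ = 1370.21 K.
Area A = 1.76 m².
Then P = εσAT⁴ = 0.861×5.670×10⁻⁸×1.76×(1370.21)⁴ = 3.03×10⁵ W.

P ≈ 3.03×10⁵ W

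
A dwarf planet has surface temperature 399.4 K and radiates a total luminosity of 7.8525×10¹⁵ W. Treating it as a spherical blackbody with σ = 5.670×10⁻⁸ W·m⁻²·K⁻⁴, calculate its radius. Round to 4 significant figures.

L = 4πR²σT⁴ ⇒ R = √(L/(4πσT⁴)).
σT⁴ = 1442.83 W/m², so R = √(7.8525×10¹⁵/(4π×1442.83)) = 6.581×10⁵ m.

R ≈ 6.581×10⁵ m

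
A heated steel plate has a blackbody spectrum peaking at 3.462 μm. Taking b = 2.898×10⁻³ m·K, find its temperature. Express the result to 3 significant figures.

Wien's law gives T = b/λ_max = (2.898×10⁻³ m·K)/(3.462×10⁻⁶ m) = 837 K.

T ≈ 837 K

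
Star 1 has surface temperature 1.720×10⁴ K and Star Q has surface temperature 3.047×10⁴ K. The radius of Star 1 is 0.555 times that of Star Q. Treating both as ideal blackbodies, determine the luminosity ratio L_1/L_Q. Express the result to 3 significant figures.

L_1/L_Q ≈ 0.0313

L ∝ R²T⁴, so L_1/L_Q = (R_1/R_Q)²(T_1/T_Q)⁴ = (0.555)² × (1.720×10⁴/3.047×10⁴)⁴ = 0.308025 × 0.101537 = 0.0313.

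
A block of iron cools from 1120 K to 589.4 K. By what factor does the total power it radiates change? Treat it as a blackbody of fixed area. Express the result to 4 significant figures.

P₂/P₁ ≈ 0.07670

P ∝ T⁴, so P₂/P₁ = (T₂/T₁)⁴ = (589.4/1120)⁴ = (0.526250)⁴ = 0.07670.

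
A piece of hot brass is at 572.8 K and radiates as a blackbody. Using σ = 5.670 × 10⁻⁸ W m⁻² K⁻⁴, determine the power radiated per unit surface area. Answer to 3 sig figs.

I ≈ 6.10×10³ W/m²

Stefan–Boltzmann: I = σT⁴ = 5.670×10⁻⁸ × (572.8)⁴ = 6.10×10³ W/m².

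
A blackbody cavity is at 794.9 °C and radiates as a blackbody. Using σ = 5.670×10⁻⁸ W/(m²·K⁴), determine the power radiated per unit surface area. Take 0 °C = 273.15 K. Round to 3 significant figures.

I ≈ 7.38×10⁴ W/m²

T = 794.9 °C + 273.15 = 1068.05 K.
Stefan–Boltzmann: I = σT⁴ = 5.670×10⁻⁸ × (1068.05)⁴ = 7.38×10⁴ W/m².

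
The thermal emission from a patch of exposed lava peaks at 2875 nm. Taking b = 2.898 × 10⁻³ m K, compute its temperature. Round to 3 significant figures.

T ≈ 1.01×10³ K

Wien's law gives T = b/λ_max = (2.898×10⁻³ m·K)/(2.875×10⁻⁶ m) = 1.01×10³ K.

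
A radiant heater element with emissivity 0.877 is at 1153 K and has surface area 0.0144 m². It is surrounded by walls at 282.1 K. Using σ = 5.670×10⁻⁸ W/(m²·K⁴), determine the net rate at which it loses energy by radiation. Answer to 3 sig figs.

Net loss ≈ 1.26×10³ W

Area A = 0.0144 m².
Net radiated power P_net = εσA(T⁴ − T₀⁴) = 0.877×5.670×10⁻⁸×0.0144×(1153⁴ − 282.1⁴).
T⁴ − T₀⁴ = 1.76733×10¹² − 6.33304×10⁹ = 1.76100×10¹² K⁴, so P_net = 1.26×10³ W.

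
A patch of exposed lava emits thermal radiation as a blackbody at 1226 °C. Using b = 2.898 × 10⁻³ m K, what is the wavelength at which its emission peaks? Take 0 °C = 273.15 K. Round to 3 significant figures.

λ_max ≈ 1.93 μm

T = 1226 °C + 273.15 = 1499.15 K.
Wien's displacement law: λ_max = b/T = (2.898×10⁻³ m·K)/(1499.15 K) = 1.933×10⁻⁶ m.
That is 1.93 μm, in the infrared range.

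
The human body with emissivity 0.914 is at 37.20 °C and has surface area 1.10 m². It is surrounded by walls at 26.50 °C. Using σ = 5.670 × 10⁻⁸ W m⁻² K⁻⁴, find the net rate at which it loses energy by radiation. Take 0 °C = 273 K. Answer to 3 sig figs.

T = 37.20 °C + 273 = 310.20 K.
Surroundings: T = 26.50 °C + 273 = 299.50 K.
Area A = 1.10 m².
Net radiated power P_net = εσA(T⁴ − T₀⁴) = 0.914×5.670×10⁻⁸×1.10×(310.20⁴ − 299.50⁴).
T⁴ − T₀⁴ = 9.25907×10⁹ − 8.04613×10⁹ = 1.21294×10⁹ K⁴, so P_net = 69.1 W.

Net loss ≈ 69.1 W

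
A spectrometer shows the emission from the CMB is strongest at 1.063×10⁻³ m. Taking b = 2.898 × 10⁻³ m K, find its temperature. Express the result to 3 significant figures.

T ≈ 2.73 K

Wien's law gives T = b/λ_max = (2.898×10⁻³ m·K)/(1.063×10⁻³ m) = 2.73 K.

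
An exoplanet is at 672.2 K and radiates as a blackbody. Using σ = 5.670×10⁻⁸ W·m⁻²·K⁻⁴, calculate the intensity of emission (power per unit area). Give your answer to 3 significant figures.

Stefan–Boltzmann: I = σT⁴ = 5.670×10⁻⁸ × (672.2)⁴ = 1.16×10⁴ W/m².

I ≈ 1.16×10⁴ W/m²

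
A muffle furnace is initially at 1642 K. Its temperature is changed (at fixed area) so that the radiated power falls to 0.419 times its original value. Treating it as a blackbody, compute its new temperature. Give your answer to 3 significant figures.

T₂ ≈ 1.32×10³ K

P ∝ T⁴, so T₂/T₁ = (P₂/P₁)^(1/4) = (0.419)^(1/4) = 0.804551.
T₂ = 1642 × 0.804551 = 1.32×10³ K.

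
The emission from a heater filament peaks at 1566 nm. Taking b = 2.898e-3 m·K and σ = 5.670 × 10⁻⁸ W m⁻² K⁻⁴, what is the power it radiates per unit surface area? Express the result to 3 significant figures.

Wien's law: T = b/λ_max = 2.898×10⁻³/1.566×10⁻⁶ = 1850.57 K.
Then I = σT⁴ = 5.670×10⁻⁸×(1850.57)⁴ = 6.65×10⁵ W/m².

I ≈ 6.65×10⁵ W/m²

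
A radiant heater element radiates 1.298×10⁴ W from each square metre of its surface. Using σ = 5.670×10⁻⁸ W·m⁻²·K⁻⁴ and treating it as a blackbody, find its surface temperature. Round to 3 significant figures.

I = σT⁴, so T = (I/σ)^(1/4) = (1.298×10⁴/(5.670×10⁻⁸))^(1/4) = 692 K.

T ≈ 692 K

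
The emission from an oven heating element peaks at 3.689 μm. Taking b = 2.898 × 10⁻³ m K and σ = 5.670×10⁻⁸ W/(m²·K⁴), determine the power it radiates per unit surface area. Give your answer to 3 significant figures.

Wien's law: T = b/λ_max = 2.898×10⁻³/3.689×10⁻⁶ = 785.579 K.
Then I = σT⁴ = 5.670×10⁻⁸×(785.579)⁴ = 2.16×10⁴ W/m².

I ≈ 2.16×10⁴ W/m²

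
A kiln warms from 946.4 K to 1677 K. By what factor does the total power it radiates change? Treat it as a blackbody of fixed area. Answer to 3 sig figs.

P ∝ T⁴, so P₂/P₁ = (T₂/T₁)⁴ = (1677/946.4)⁴ = (1.77198)⁴ = 9.86.

P₂/P₁ ≈ 9.86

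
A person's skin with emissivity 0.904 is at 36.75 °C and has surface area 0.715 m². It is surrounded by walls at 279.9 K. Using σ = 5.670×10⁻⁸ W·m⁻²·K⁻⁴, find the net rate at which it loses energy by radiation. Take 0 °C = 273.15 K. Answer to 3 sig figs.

Net loss ≈ 113 W

T = 36.75 °C + 273.15 = 309.90 K.
Area A = 0.715 m².
Net radiated power P_net = εσA(T⁴ − T₀⁴) = 0.904×5.670×10⁻⁸×0.715×(309.90⁴ − 279.9⁴).
T⁴ − T₀⁴ = 9.22330×10⁹ − 6.13778×10⁹ = 3.08552×10⁹ K⁴, so P_net = 113 W.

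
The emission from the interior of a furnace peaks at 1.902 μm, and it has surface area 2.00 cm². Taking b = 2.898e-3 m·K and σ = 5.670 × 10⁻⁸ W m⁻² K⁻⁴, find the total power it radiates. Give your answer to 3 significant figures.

Wien's law: T = b/λ_max = 2.898×10⁻³/1.902×10⁻⁶ = 1523.66 K.
Area A = 2.00 cm² = 2.00×10⁻⁴ m².
Then P = σAT⁴ = 5.670×10⁻⁸×2.00×10⁻⁴×(1523.66)⁴ = 61.1 W.

P ≈ 61.1 W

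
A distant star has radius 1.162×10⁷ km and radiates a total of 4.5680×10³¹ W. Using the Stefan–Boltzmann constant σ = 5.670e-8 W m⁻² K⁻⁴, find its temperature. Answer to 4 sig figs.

Surface area A = 4πR² = 4π(1.162×10¹⁰ m)² = 1.69677×10²¹ m².
P = σAT⁴ ⇒ T = (P/(σA))^(1/4) = (4.5680×10³¹/(5.670×10⁻⁸×1.69677×10²¹))^(1/4) = 2.625×10⁴ K.

T ≈ 2.625×10⁴ K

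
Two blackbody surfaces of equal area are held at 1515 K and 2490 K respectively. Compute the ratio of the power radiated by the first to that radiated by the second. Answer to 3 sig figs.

With equal areas, P₁/P₂ = (T₁/T₂)⁴ = (1515/2490)⁴ = 0.137.

P₁/P₂ ≈ 0.137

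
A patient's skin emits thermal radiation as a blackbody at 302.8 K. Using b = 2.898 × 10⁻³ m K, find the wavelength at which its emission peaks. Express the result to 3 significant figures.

Wien's displacement law: λ_max = b/T = (2.898×10⁻³ m·K)/(302.8 K) = 9.571×10⁻⁶ m.
That is 9.57 μm, in the infrared range.

λ_max ≈ 9.57 μm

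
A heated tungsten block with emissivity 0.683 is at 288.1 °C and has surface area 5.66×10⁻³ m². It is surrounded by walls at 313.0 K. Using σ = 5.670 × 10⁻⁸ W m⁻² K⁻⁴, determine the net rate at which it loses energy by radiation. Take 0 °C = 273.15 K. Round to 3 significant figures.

Net loss ≈ 19.6 W

T = 288.1 °C + 273.15 = 561.25 K.
Area A = 5.66×10⁻³ m².
Net radiated power P_net = εσA(T⁴ − T₀⁴) = 0.683×5.670×10⁻⁸×5.66×10⁻³×(561.25⁴ − 313.0⁴).
T⁴ − T₀⁴ = 9.92260×10¹⁰ − 9.59792×10⁹ = 8.96281×10¹⁰ K⁴, so P_net = 19.6 W.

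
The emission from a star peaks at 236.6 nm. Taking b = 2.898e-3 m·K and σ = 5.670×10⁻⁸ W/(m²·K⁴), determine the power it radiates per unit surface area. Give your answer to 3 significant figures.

I ≈ 1.28×10⁹ W/m²

Wien's law: T = b/λ_max = 2.898×10⁻³/2.366×10⁻⁷ = 12248.5 K.
Then I = σT⁴ = 5.670×10⁻⁸×(12248.5)⁴ = 1.28×10⁹ W/m².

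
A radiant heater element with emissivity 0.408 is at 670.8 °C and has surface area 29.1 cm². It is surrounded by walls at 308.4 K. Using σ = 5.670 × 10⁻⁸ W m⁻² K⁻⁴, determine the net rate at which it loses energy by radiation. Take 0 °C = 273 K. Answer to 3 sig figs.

T = 670.8 °C + 273 = 943.8 K.
Area A = 29.1 cm² = 2.91×10⁻³ m².
Net radiated power P_net = εσA(T⁴ − T₀⁴) = 0.408×5.670×10⁻⁸×2.91×10⁻³×(943.8⁴ − 308.4⁴).
T⁴ − T₀⁴ = 7.93451×10¹¹ − 9.04602×10⁹ = 7.84405×10¹¹ K⁴, so P_net = 52.8 W.

Net loss ≈ 52.8 W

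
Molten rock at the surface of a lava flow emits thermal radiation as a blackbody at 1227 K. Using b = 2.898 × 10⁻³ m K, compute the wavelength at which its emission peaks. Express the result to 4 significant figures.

Wien's displacement law: λ_max = b/T = (2.898×10⁻³ m·K)/(1227 K) = 2.3619×10⁻⁶ m.
That is 2362 nm, in the infrared range.

λ_max ≈ 2362 nm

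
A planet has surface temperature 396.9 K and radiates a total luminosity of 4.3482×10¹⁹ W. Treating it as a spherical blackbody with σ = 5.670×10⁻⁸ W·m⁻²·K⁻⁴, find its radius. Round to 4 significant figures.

R ≈ 4.959×10⁷ m

L = 4πR²σT⁴ ⇒ R = √(L/(4πσT⁴)).
σT⁴ = 1407.04 W/m², so R = √(4.3482×10¹⁹/(4π×1407.04)) = 4.959×10⁷ m.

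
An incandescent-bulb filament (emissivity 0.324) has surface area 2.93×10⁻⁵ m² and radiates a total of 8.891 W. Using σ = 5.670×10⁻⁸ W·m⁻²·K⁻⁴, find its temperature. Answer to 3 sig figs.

T ≈ 2.02×10³ K

Area A = 2.93×10⁻⁵ m².
P = εσAT⁴ ⇒ T = (P/(εσA))^(1/4) = (8.891/(0.324×5.670×10⁻⁸×2.93×10⁻⁵))^(1/4) = 2.02×10³ K.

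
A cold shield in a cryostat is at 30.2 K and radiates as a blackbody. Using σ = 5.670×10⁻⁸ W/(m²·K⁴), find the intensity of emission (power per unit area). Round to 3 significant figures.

Stefan–Boltzmann: I = σT⁴ = 5.670×10⁻⁸ × (30.2)⁴ = 0.0472 W/m².

I ≈ 0.0472 W/m²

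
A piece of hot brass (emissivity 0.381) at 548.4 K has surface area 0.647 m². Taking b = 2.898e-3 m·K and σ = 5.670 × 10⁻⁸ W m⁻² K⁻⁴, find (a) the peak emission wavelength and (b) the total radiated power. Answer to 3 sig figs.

λ_max ≈ 5.28 μm; P ≈ 1.26×10³ W

(a) λ_max = b/T = 2.898×10⁻³/548.4 = 5.284×10⁻⁶ m = 5.28 μm.
Area A = 0.647 m².
(b) P = εσAT⁴ = 0.381×5.670×10⁻⁸×0.647×(548.4)⁴ = 1.26×10³ W.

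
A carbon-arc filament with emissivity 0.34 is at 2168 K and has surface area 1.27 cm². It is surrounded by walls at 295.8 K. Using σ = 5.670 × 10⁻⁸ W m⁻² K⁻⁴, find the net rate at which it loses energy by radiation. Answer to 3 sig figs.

Net loss ≈ 54.1 W

Area A = 1.27 cm² = 1.27×10⁻⁴ m².
Net radiated power P_net = εσA(T⁴ − T₀⁴) = 0.34×5.670×10⁻⁸×1.27×10⁻⁴×(2168⁴ − 295.8⁴).
T⁴ − T₀⁴ = 2.20921×10¹³ − 7.65584×10⁹ = 2.20844×10¹³ K⁴, so P_net = 54.1 W.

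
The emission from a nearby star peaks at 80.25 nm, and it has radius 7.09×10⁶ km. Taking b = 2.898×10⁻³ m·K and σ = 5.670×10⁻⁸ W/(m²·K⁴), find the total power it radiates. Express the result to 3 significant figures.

P ≈ 6.09×10³¹ W

Wien's law: T = b/λ_max = 2.898×10⁻³/8.025×10⁻⁸ = 36112.1 K.
Surface area A = 4πR² = 4π(7.09×10⁹ m)² = 6.31688×10²⁰ m².
Then P = σAT⁴ = 5.670×10⁻⁸×6.31688×10²⁰×(36112.1)⁴ = 6.09×10³¹ W.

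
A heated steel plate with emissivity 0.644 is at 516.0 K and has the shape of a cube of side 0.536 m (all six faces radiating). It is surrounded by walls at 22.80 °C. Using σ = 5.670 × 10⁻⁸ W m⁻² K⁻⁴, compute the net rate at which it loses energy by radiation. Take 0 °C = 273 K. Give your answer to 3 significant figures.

Surroundings: T = 22.80 °C + 273 = 295.80 K.
Area A = 6s² = 6×(0.536 m)² = 1.72378 m².
Net radiated power P_net = εσA(T⁴ − T₀⁴) = 0.644×5.670×10⁻⁸×1.72378×(516.0⁴ − 295.80⁴).
T⁴ − T₀⁴ = 7.08923×10¹⁰ − 7.65584×10⁹ = 6.32365×10¹⁰ K⁴, so P_net = 3.98×10³ W.

Net loss ≈ 3.98×10³ W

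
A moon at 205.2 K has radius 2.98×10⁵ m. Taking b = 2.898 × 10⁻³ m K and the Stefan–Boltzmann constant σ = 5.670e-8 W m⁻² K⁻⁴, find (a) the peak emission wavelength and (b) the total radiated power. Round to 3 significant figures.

(a) λ_max = b/T = 2.898×10⁻³/205.2 = 1.412×10⁻⁵ m = 14.1 μm.
Surface area A = 4πR² = 4π(2.98×10⁵ m)² = 1.11594×10¹² m².
(b) P = σAT⁴ = 5.670×10⁻⁸×1.11594×10¹²×(205.2)⁴ = 1.12×10¹⁴ W.

λ_max ≈ 14.1 μm; P ≈ 1.12×10¹⁴ W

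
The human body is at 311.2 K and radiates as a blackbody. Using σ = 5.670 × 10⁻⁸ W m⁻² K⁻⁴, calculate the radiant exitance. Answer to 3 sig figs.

Stefan–Boltzmann: I = σT⁴ = 5.670×10⁻⁸ × (311.2)⁴ = 532 W/m².

I ≈ 532 W/m²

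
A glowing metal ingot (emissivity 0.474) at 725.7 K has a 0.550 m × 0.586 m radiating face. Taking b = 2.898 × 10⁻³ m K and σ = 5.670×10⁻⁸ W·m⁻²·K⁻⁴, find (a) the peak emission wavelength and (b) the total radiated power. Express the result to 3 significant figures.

λ_max ≈ 3.99 μm; P ≈ 2.40×10³ W

(a) λ_max = b/T = 2.898×10⁻³/725.7 = 3.993×10⁻⁶ m = 3.99 μm.
Area A = 0.550 × 0.586 = 0.3223 m².
(b) P = εσAT⁴ = 0.474×5.670×10⁻⁸×0.3223×(725.7)⁴ = 2.40×10³ W.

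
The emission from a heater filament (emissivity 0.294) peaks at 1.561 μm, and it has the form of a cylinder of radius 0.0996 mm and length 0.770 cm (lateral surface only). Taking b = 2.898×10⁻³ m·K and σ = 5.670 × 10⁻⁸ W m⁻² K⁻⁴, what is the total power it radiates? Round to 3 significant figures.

P ≈ 0.954 W

Wien's law: T = b/λ_max = 2.898×10⁻³/1.561×10⁻⁶ = 1856.50 K.
Lateral area A = 2πrL = 2π×9.96×10⁻⁵×7.70×10⁻³ = 4.81870×10⁻⁶ m².
Then P = εσAT⁴ = 0.294×5.670×10⁻⁸×4.81870×10⁻⁶×(1856.50)⁴ = 0.954 W.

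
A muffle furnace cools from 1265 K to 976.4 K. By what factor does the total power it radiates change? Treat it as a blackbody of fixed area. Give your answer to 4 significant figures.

P₂/P₁ ≈ 0.3549

P ∝ T⁴, so P₂/P₁ = (T₂/T₁)⁴ = (976.4/1265)⁴ = (0.771858)⁴ = 0.3549.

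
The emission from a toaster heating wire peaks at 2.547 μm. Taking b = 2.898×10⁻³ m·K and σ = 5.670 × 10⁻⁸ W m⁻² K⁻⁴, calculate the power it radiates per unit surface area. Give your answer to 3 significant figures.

I ≈ 9.50×10⁴ W/m²

Wien's law: T = b/λ_max = 2.898×10⁻³/2.547×10⁻⁶ = 1137.81 K.
Then I = σT⁴ = 5.670×10⁻⁸×(1137.81)⁴ = 9.50×10⁴ W/m².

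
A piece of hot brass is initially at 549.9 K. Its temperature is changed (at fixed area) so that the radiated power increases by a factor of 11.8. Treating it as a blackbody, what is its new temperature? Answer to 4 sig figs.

P ∝ T⁴, so T₂/T₁ = (P₂/P₁)^(1/4) = (11.8)^(1/4) = 1.85341.
T₂ = 549.9 × 1.85341 = 1019 K.

T₂ ≈ 1019 K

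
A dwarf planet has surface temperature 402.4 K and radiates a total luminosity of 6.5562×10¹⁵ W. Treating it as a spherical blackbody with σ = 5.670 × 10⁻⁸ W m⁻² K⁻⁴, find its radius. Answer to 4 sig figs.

R ≈ 5.924×10⁵ m

L = 4πR²σT⁴ ⇒ R = √(L/(4πσT⁴)).
σT⁴ = 1486.67 W/m², so R = √(6.5562×10¹⁵/(4π×1486.67)) = 5.924×10⁵ m.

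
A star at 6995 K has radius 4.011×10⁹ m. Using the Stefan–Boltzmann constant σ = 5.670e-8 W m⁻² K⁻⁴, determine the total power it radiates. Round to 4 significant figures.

P ≈ 2.744×10²⁸ W

Surface area A = 4πR² = 4π(4.011×10⁹ m)² = 2.02169×10²⁰ m².
P = σAT⁴ = 5.670×10⁻⁸ × 2.02169×10²⁰ × (6995)⁴ = 2.744×10²⁸ W.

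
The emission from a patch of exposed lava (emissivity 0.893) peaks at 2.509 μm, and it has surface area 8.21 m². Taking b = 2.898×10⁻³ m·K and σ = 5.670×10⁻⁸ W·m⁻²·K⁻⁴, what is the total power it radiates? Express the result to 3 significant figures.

Wien's law: T = b/λ_max = 2.898×10⁻³/2.509×10⁻⁶ = 1155.04 K.
Area A = 8.21 m².
Then P = εσAT⁴ = 0.893×5.670×10⁻⁸×8.21×(1155.04)⁴ = 7.40×10⁵ W.

P ≈ 7.40×10⁵ W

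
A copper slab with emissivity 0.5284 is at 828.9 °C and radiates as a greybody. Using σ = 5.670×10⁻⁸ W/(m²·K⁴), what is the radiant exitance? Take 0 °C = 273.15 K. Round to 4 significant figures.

I ≈ 4.419×10⁴ W/m²

T = 828.9 °C + 273.15 = 1102.05 K.
Stefan–Boltzmann: I = εσT⁴ = 0.5284 × 5.670×10⁻⁸ × (1102.05)⁴ = 4.419×10⁴ W/m².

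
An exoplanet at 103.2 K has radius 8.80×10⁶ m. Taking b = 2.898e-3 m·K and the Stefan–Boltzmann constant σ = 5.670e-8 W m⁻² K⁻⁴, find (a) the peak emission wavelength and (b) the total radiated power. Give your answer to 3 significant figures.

λ_max ≈ 28.1 μm; P ≈ 6.26×10¹⁵ W

(a) λ_max = b/T = 2.898×10⁻³/103.2 = 2.808×10⁻⁵ m = 28.1 μm.
Surface area A = 4πR² = 4π(8.80×10⁶ m)² = 9.73140×10¹⁴ m².
(b) P = σAT⁴ = 5.670×10⁻⁸×9.73140×10¹⁴×(103.2)⁴ = 6.26×10¹⁵ W.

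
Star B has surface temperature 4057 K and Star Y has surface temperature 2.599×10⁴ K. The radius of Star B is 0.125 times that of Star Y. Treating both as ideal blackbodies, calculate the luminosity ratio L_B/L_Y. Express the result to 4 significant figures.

L ∝ R²T⁴, so L_B/L_Y = (R_B/R_Y)²(T_B/T_Y)⁴ = (0.125)² × (4057/2.599×10⁴)⁴ = 0.015625 × 5.93738×10⁻⁴ = 9.277×10⁻⁶.

L_B/L_Y ≈ 9.277×10⁻⁶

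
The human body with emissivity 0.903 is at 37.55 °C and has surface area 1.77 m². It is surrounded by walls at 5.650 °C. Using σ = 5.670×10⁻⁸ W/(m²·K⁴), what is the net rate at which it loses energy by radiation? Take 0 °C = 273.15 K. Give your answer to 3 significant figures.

T = 37.55 °C + 273.15 = 310.70 K.
Surroundings: T = 5.650 °C + 273.15 = 278.800 K.
Area A = 1.77 m².
Net radiated power P_net = εσA(T⁴ − T₀⁴) = 0.903×5.670×10⁻⁸×1.77×(310.70⁴ − 278.800⁴).
T⁴ − T₀⁴ = 9.31891×10⁹ − 6.04187×10⁹ = 3.27704×10⁹ K⁴, so P_net = 297 W.

Net loss ≈ 297 W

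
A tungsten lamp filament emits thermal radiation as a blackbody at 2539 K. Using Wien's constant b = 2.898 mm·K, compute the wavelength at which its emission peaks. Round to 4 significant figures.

Wien's displacement law: λ_max = b/T = (2.898×10⁻³ m·K)/(2539 K) = 1.1414×10⁻⁶ m.
That is 1.141 μm, in the infrared range.

λ_max ≈ 1.141 μm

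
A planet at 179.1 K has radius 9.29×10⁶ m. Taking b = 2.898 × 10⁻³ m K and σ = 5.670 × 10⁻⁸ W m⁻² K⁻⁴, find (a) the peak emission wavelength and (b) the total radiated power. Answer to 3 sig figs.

(a) λ_max = b/T = 2.898×10⁻³/179.1 = 1.618×10⁻⁵ m = 16.2 μm.
Surface area A = 4πR² = 4π(9.29×10⁶ m)² = 1.08453×10¹⁵ m².
(b) P = σAT⁴ = 5.670×10⁻⁸×1.08453×10¹⁵×(179.1)⁴ = 6.33×10¹⁶ W.

λ_max ≈ 16.2 μm; P ≈ 6.33×10¹⁶ W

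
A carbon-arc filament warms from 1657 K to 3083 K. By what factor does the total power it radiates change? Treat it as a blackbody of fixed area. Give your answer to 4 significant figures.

P ∝ T⁴, so P₂/P₁ = (T₂/T₁)⁴ = (3083/1657)⁴ = (1.86059)⁴ = 11.98.

P₂/P₁ ≈ 11.98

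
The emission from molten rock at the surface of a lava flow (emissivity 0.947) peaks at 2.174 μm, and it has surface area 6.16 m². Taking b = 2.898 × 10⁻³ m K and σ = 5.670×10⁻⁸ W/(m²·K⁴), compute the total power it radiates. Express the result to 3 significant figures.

Wien's law: T = b/λ_max = 2.898×10⁻³/2.174×10⁻⁶ = 1333.03 K.
Area A = 6.16 m².
Then P = εσAT⁴ = 0.947×5.670×10⁻⁸×6.16×(1333.03)⁴ = 1.04×10⁶ W.

P ≈ 1.04×10⁶ W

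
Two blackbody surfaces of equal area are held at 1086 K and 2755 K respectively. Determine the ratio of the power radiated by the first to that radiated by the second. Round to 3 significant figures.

With equal areas, P₁/P₂ = (T₁/T₂)⁴ = (1086/2755)⁴ = 0.0241.

P₁/P₂ ≈ 0.0241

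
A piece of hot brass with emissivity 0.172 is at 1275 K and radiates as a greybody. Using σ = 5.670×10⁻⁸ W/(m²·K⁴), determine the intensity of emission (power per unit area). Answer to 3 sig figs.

Stefan–Boltzmann: I = εσT⁴ = 0.172 × 5.670×10⁻⁸ × (1275)⁴ = 2.58×10⁴ W/m².

I ≈ 2.58×10⁴ W/m²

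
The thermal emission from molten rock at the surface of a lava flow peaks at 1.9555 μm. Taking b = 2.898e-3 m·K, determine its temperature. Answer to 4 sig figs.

Wien's law gives T = b/λ_max = (2.898×10⁻³ m·K)/(1.9555×10⁻⁶ m) = 1482 K.

T ≈ 1482 K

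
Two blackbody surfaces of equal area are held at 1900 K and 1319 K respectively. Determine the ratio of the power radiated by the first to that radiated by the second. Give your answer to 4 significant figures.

P₁/P₂ ≈ 4.306

With equal areas, P₁/P₂ = (T₁/T₂)⁴ = (1900/1319)⁴ = 4.306.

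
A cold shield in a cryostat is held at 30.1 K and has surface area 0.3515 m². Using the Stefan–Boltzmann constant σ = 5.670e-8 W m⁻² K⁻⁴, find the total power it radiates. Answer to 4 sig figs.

Area A = 0.3515 m².
P = σAT⁴ = 5.670×10⁻⁸ × 0.3515 × (30.1)⁴ = 0.01636 W.

P ≈ 0.01636 W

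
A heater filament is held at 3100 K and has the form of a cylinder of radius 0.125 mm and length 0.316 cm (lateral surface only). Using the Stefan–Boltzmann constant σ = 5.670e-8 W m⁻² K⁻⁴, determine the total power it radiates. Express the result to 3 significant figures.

Lateral area A = 2πrL = 2π×1.25×10⁻⁴×3.16×10⁻³ = 2.48186×10⁻⁶ m².
P = σAT⁴ = 5.670×10⁻⁸ × 2.48186×10⁻⁶ × (3100)⁴ = 13.0 W.

P ≈ 13.0 W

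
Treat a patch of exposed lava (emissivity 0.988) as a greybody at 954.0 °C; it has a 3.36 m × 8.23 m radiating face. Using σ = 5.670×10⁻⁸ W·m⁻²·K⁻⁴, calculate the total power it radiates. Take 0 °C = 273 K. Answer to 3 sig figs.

T = 954.0 °C + 273 = 1227.0 K.
Area A = 3.36 × 8.23 = 27.6528 m².
P = εσAT⁴ = 0.988 × 5.670×10⁻⁸ × 27.6528 × (1227.0)⁴ = 3.51×10⁶ W.

P ≈ 3.51×10⁶ W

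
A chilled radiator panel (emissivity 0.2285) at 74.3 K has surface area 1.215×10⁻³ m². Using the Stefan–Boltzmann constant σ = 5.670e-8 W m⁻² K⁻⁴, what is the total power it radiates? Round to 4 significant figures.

Area A = 1.215×10⁻³ m².
P = εσAT⁴ = 0.2285 × 5.670×10⁻⁸ × 1.215×10⁻³ × (74.3)⁴ = 4.797×10⁻⁴ W.

P ≈ 4.797×10⁻⁴ W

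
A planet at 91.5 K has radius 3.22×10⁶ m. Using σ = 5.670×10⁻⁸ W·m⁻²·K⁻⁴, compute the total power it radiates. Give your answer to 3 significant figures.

Surface area A = 4πR² = 4π(3.22×10⁶ m)² = 1.30293×10¹⁴ m².
P = σAT⁴ = 5.670×10⁻⁸ × 1.30293×10¹⁴ × (91.5)⁴ = 5.18×10¹⁴ W.

P ≈ 5.18×10¹⁴ W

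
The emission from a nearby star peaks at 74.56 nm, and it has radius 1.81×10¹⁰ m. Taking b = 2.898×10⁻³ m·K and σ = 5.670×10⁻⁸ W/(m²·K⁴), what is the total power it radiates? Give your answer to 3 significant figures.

P ≈ 5.33×10³² W

Wien's law: T = b/λ_max = 2.898×10⁻³/7.456×10⁻⁸ = 38868.0 K.
Surface area A = 4πR² = 4π(1.81×10¹⁰ m)² = 4.11687×10²¹ m².
Then P = σAT⁴ = 5.670×10⁻⁸×4.11687×10²¹×(38868.0)⁴ = 5.33×10³² W.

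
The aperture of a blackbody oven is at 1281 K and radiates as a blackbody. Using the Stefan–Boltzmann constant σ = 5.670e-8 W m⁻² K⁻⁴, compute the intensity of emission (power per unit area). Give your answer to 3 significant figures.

I ≈ 1.53×10⁵ W/m²

Stefan–Boltzmann: I = σT⁴ = 5.670×10⁻⁸ × (1281)⁴ = 1.53×10⁵ W/m².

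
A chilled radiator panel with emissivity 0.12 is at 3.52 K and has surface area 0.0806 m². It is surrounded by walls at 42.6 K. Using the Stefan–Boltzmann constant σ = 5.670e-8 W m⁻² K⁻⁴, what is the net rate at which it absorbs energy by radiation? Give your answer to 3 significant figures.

Net gain ≈ 1.81×10⁻³ W

Area A = 0.0806 m².
Net radiated power P_net = εσA(T⁴ − T₀⁴) = 0.12×5.670×10⁻⁸×0.0806×(3.52⁴ − 42.6⁴).
T⁴ − T₀⁴ = 153.522 − 3.29335×10⁶ = -3.29320×10⁶ K⁴, so P_net = -1.81×10⁻³ W — negative, meaning a net gain of 1.81×10⁻³ W.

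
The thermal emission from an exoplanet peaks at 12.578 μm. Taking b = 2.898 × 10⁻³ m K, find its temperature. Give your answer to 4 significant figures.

T ≈ 230.4 K

Wien's law gives T = b/λ_max = (2.898×10⁻³ m·K)/(1.2578×10⁻⁵ m) = 230.4 K.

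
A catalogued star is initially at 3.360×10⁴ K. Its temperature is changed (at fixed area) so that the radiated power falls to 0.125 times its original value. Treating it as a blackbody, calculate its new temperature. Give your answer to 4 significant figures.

T₂ ≈ 1.998×10⁴ K

P ∝ T⁴, so T₂/T₁ = (P₂/P₁)^(1/4) = (0.125)^(1/4) = 0.594604.
T₂ = 3.360×10⁴ × 0.594604 = 1.998×10⁴ K.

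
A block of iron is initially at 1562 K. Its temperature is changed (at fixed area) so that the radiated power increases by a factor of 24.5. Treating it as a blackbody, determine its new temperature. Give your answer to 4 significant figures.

T₂ ≈ 3475 K

P ∝ T⁴, so T₂/T₁ = (P₂/P₁)^(1/4) = (24.5)^(1/4) = 2.22480.
T₂ = 1562 × 2.22480 = 3475 K.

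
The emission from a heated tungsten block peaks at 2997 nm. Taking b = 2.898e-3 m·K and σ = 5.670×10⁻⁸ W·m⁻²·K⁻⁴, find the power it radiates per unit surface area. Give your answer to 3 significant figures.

I ≈ 4.96×10⁴ W/m²

Wien's law: T = b/λ_max = 2.898×10⁻³/2.997×10⁻⁶ = 966.967 K.
Then I = σT⁴ = 5.670×10⁻⁸×(966.967)⁴ = 4.96×10⁴ W/m².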